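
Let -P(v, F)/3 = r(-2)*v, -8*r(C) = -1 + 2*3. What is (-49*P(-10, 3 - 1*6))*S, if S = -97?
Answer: -356475/4 ≈ -89119.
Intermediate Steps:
r(C) = -5/8 (r(C) = -(-1 + 2*3)/8 = -(-1 + 6)/8 = -⅛*5 = -5/8)
P(v, F) = 15*v/8 (P(v, F) = -(-15)*v/8 = 15*v/8)
(-49*P(-10, 3 - 1*6))*S = -735*(-10)/8*(-97) = -49*(-75/4)*(-97) = (3675/4)*(-97) = -356475/4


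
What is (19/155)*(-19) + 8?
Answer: 879/155 ≈ 5.6710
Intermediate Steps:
(19/155)*(-19) + 8 = -361/155 + 8 = 879/155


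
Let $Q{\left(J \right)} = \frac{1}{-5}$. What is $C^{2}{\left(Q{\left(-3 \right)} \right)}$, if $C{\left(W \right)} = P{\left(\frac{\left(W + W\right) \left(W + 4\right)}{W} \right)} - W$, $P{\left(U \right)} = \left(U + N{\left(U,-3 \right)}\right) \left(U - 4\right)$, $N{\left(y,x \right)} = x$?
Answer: $\frac{175561}{625} \approx 280.9$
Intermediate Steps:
$Q{\left(J \right)} = - \frac{1}{5}$
$P{\left(U \right)} = \left(-4 + U\right) \left(-3 + U\right)$ ($P{\left(U \right)} = \left(U - 3\right) \left(U - 4\right) = \left(-3 + U\right) \left(-4 + U\right) = \left(-4 + U\right) \left(-3 + U\right)$)
$C{\left(W \right)} = -44 + \left(8 + 2 W\right)^{2} - 15 W$ ($C{\left(W \right)} = \left(12 + \left(\frac{\left(W + W\right) \left(W + 4\right)}{W}\right)^{2} - 7 \frac{\left(W + W\right) \left(W + 4\right)}{W}\right) - W = \left(12 + \left(\frac{2 W \left(4 + W\right)}{W}\right)^{2} - 7 \frac{2 W \left(4 + W\right)}{W}\right) - W = \left(12 + \left(8 + 2 W\right)^{2} - 7 \left(8 + 2 W\right)\right) - W = \left(12 + \left(8 + 2 W\right)^{2} - \left(56 + 14 W\right)\right) - W = \left(-44 + \left(8 + 2 W\right)^{2} - 14 W\right) - W = -44 + \left(8 + 2 W\right)^{2} - 15 W$)
$C^{2}{\left(Q{\left(-3 \right)} \right)} = \left(20 + 4 \left(- \frac{1}{5}\right)^{2} + 17 \left(- \frac{1}{5}\right)\right)^{2} = \left(20 + 4 \cdot \frac{1}{25} - \frac{17}{5}\right)^{2} = \left(20 + \frac{4}{25} - \frac{17}{5}\right)^{2} = \left(\frac{419}{25}\right)^{2} = \frac{175561}{625}$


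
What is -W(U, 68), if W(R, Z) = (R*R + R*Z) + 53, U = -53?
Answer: 742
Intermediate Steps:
W(R, Z) = 53 + R² + R*Z (W(R, Z) = (R² + R*Z) + 53 = 53 + R² + R*Z)
-W(U, 68) = -(53 + (-53)² - 53*68) = -(53 + 2809 - 3604) = -1*(-742) = 742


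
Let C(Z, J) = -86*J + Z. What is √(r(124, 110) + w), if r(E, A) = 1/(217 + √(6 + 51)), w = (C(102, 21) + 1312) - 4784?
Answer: √(-2862337125570 - 11758*√57)/23516 ≈ 71.944*I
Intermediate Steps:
C(Z, J) = Z - 86*J
w = -5176 (w = ((102 - 86*21) + 1312) - 4784 = ((102 - 1806) + 1312) - 4784 = (-1704 + 1312) - 4784 = -392 - 4784 = -5176)
r(E, A) = 1/(217 + √57)
√(r(124, 110) + w) = √((217/47032 - √57/47032) - 5176) = √(-243437415/47032 - √57/47032)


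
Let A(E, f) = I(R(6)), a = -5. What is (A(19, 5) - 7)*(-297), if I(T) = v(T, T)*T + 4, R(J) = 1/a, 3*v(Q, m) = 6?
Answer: 5049/5 ≈ 1009.8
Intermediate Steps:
v(Q, m) = 2 (v(Q, m) = (⅓)*6 = 2)
R(J) = -⅕ (R(J) = 1/(-5) = -⅕)
I(T) = 4 + 2*T (I(T) = 2*T + 4 = 4 + 2*T)
A(E, f) = 18/5 (A(E, f) = 4 + 2*(-⅕) = 4 - ⅖ = 18/5)
(A(19, 5) - 7)*(-297) = (18/5 - 7)*(-297) = -17/5*(-297) = 5049/5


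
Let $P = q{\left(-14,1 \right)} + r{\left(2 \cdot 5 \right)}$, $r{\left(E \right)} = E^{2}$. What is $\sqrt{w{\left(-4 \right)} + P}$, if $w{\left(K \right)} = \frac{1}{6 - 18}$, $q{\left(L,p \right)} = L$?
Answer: $\frac{\sqrt{3093}}{6} \approx 9.2691$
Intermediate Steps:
$P = 86$ ($P = -14 + \left(2 \cdot 5\right)^{2} = -14 + 10^{2} = -14 + 100 = 86$)
$w{\left(K \right)} = - \frac{1}{12}$ ($w{\left(K \right)} = \frac{1}{-12} = - \frac{1}{12}$)
$\sqrt{w{\left(-4 \right)} + P} = \sqrt{- \frac{1}{12} + 86} = \sqrt{\frac{1031}{12}} = \frac{\sqrt{3093}}{6}$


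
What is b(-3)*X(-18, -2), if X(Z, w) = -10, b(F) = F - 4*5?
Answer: 230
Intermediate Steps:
b(F) = -20 + F (b(F) = F - 20 = -20 + F)
b(-3)*X(-18, -2) = (-20 - 3)*(-10) = -23*(-10) = 230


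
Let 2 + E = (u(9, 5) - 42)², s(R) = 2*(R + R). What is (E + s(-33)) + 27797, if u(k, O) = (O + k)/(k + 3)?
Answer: 1055893/36 ≈ 29330.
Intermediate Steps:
s(R) = 4*R (s(R) = 2*(2*R) = 4*R)
u(k, O) = (O + k)/(3 + k)
E = 59953/36 (E = -2 + ((5 + 9)/(3 + 9) - 42)² = -2 + (14/12 - 42)² = -2 + ((1/12)*14 - 42)² = -2 + (7/6 - 42)² = -2 + (-245/6)² = -2 + 60025/36 = 59953/36 ≈ 1665.4)
(E + s(-33)) + 27797 = (59953/36 + 4*(-33)) + 27797 = (59953/36 - 132) + 27797 = 55201/36 + 27797 = 1055893/36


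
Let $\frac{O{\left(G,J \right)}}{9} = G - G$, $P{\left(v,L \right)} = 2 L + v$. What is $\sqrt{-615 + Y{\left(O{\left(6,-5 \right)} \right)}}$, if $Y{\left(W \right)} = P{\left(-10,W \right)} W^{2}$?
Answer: $i \sqrt{615} \approx 24.799 i$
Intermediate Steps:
$P{\left(v,L \right)} = v + 2 L$
$O{\left(G,J \right)} = 0$ ($O{\left(G,J \right)} = 9 \left(G - G\right) = 9 \cdot 0 = 0$)
$Y{\left(W \right)} = W^{2} \left(-10 + 2 W\right)$ ($Y{\left(W \right)} = \left(-10 + 2 W\right) W^{2} = W^{2} \left(-10 + 2 W\right)$)
$\sqrt{-615 + Y{\left(O{\left(6,-5 \right)} \right)}} = \sqrt{-615 + 2 \cdot 0^{2} \left(-5 + 0\right)} = \sqrt{-615 + 2 \cdot 0 \left(-5\right)} = \sqrt{-615 + 0} = \sqrt{-615} = i \sqrt{615}$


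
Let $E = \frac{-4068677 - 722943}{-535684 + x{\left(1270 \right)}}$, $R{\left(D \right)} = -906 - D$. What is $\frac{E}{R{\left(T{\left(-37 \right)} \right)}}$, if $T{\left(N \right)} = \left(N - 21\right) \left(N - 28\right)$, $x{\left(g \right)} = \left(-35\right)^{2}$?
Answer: $- \frac{1197905}{624782571} \approx -0.0019173$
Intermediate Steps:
$x{\left(g \right)} = 1225$
$T{\left(N \right)} = \left(-28 + N\right) \left(-21 + N\right)$ ($T{\left(N \right)} = \left(-21 + N\right) \left(-28 + N\right) = \left(-28 + N\right) \left(-21 + N\right)$)
$E = \frac{4791620}{534459}$ ($E = \frac{-4068677 - 722943}{-535684 + 1225} = - \frac{4791620}{-534459} = \left(-4791620\right) \left(- \frac{1}{534459}\right) = \frac{4791620}{534459} \approx 8.9654$)
$\frac{E}{R{\left(T{\left(-37 \right)} \right)}} = \frac{4791620}{534459 \left(-906 - \left(588 + \left(-37\right)^{2} - -1813\right)\right)} = \frac{4791620}{534459 \left(-906 - \left(588 + 1369 + 1813\right)\right)} = \frac{4791620}{534459 \left(-906 - 3770\right)} = \frac{4791620}{534459 \left(-4676\right)} = \frac{4791620}{534459} \left(- \frac{1}{4676}\right) = - \frac{1197905}{624782571}$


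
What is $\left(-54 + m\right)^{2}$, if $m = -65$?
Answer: $14161$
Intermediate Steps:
$\left(-54 + m\right)^{2} = \left(-54 - 65\right)^{2} = \left(-119\right)^{2} = 14161$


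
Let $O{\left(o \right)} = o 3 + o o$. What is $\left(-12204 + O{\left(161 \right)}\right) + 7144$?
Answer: $21344$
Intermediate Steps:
$O{\left(o \right)} = o^{2} + 3 o$ ($O{\left(o \right)} = 3 o + o^{2} = o^{2} + 3 o$)
$\left(-12204 + O{\left(161 \right)}\right) + 7144 = \left(-12204 + 161 \left(3 + 161\right)\right) + 7144 = \left(-12204 + 161 \cdot 164\right) + 7144 = \left(-12204 + 26404\right) + 7144 = 14200 + 7144 = 21344$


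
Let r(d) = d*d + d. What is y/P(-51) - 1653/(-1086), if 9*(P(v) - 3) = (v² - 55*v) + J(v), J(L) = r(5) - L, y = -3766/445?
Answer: 223289267/148041710 ≈ 1.5083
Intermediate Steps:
r(d) = d + d² (r(d) = d² + d = d + d²)
y = -3766/445 (y = -3766*1/445 = -3766/445 ≈ -8.4629)
J(L) = 30 - L (J(L) = 5*(1 + 5) - L = 5*6 - L = 30 - L)
P(v) = 19/3 - 56*v/9 + v²/9 (P(v) = 3 + ((v² - 55*v) + (30 - v))/9 = 3 + (30 + v² - 56*v)/9 = 3 + (10/3 - 56*v/9 + v²/9) = 19/3 - 56*v/9 + v²/9)
y/P(-51) - 1653/(-1086) = -3766/(445*(19/3 - 56/9*(-51) + (⅑)*(-51)²)) - 1653/(-1086) = -3766/(445*(19/3 + 952/3 + (⅑)*2601)) - 1653*(-1/1086) = -3766/(445*(19/3 + 952/3 + 289)) + 551/362 = -3766/(445*1838/3) + 551/362 = -3766/445*3/1838 + 551/362 = -5649/408955 + 551/362 = 223289267/148041710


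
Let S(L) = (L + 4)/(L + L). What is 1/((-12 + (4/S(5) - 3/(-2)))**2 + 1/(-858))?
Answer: 46332/1698929 ≈ 0.027271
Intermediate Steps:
S(L) = (4 + L)/(2*L) (S(L) = (4 + L)/((2*L)) = (4 + L)*(1/(2*L)) = (4 + L)/(2*L))
1/((-12 + (4/S(5) - 3/(-2)))**2 + 1/(-858)) = 1/((-12 + (4/(((1/2)*(4 + 5)/5)) - 3/(-2)))**2 + 1/(-858)) = 1/((-12 + (4/(((1/2)*(1/5)*9)) - 3*(-1/2)))**2 - 1/858) = 1/((-12 + (4/(9/10) + 3/2))**2 - 1/858) = 1/((-12 + (4*(10/9) + 3/2))**2 - 1/858) = 1/((-12 + (40/9 + 3/2))**2 - 1/858) = 1/((-12 + 107/18)**2 - 1/858) = 1/((-109/18)**2 - 1/858) = 1/(11881/324 - 1/858) = 1/(1698929/46332) = 46332/1698929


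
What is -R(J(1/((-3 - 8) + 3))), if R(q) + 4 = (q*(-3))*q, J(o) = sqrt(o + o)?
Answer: 13/4 ≈ 3.2500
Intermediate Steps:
J(o) = sqrt(2)*sqrt(o) (J(o) = sqrt(2*o) = sqrt(2)*sqrt(o))
R(q) = -4 - 3*q**2 (R(q) = -4 + (q*(-3))*q = -4 + (-3*q)*q = -4 - 3*q**2)
-R(J(1/((-3 - 8) + 3))) = -(-4 - 3*2/((-3 - 8) + 3)) = -(-4 - 3*2/(-11 + 3)) = -(-4 - 3*(sqrt(2)*sqrt(1/(-8)))**2) = -(-4 - 3*(sqrt(2)*sqrt(-1/8))**2) = -(-4 - 3*(sqrt(2)*(I*sqrt(2)/4))**2) = -(-4 - 3*(I/2)**2) = -(-4 - 3*(-1/4)) = -(-4 + 3/4) = -1*(-13/4) = 13/4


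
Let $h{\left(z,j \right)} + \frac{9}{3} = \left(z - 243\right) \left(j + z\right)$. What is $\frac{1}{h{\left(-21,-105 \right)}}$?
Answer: $\frac{1}{33261} \approx 3.0065 \cdot 10^{-5}$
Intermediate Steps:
$h{\left(z,j \right)} = -3 + \left(-243 + z\right) \left(j + z\right)$ ($h{\left(z,j \right)} = -3 + \left(z - 243\right) \left(j + z\right) = -3 + \left(-243 + z\right) \left(j + z\right)$)
$\frac{1}{h{\left(-21,-105 \right)}} = \frac{1}{-3 + \left(-21\right)^{2} - -25515 - -5103 - -2205} = \frac{1}{-3 + 441 + 25515 + 5103 + 2205} = \frac{1}{33261}$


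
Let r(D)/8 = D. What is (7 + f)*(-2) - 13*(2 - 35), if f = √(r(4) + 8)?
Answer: 415 - 4*√10 ≈ 402.35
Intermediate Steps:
r(D) = 8*D
f = 2*√10 (f = √(8*4 + 8) = √(32 + 8) = √40 = 2*√10 ≈ 6.3246)
(7 + f)*(-2) - 13*(2 - 35) = (7 + 2*√10)*(-2) - 13*(2 - 35) = (-14 - 4*√10) - 13*(-33) = (-14 - 4*√10) - 1*(-429) = (-14 - 4*√10) + 429 = 415 - 4*√10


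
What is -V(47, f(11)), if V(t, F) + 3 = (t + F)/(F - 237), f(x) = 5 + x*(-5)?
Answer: 858/287 ≈ 2.9895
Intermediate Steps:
f(x) = 5 - 5*x
V(t, F) = -3 + (F + t)/(-237 + F) (V(t, F) = -3 + (t + F)/(F - 237) = -3 + (F + t)/(-237 + F))
-V(47, f(11)) = -(711 + 47 - 2*(5 - 5*11))/(-237 + (5 - 5*11)) = -(711 + 47 - 2*(5 - 55))/(-237 + (5 - 55)) = -(711 + 47 - 2*(-50))/(-237 - 50) = -(711 + 47 + 100)/(-287) = -(-1)*858/287 = -1*(-858/287) = 858/287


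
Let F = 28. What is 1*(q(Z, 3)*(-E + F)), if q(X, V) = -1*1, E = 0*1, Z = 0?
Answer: -28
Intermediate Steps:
E = 0
q(X, V) = -1
1*(q(Z, 3)*(-E + F)) = 1*(-(-1*0 + 28)) = 1*(-(0 + 28)) = 1*(-1*28) = 1*(-28) = -28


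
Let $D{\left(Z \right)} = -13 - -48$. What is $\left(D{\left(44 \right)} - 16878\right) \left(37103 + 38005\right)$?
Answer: $-1265044044$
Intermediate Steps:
$D{\left(Z \right)} = 35$ ($D{\left(Z \right)} = -13 + 48 = 35$)
$\left(D{\left(44 \right)} - 16878\right) \left(37103 + 38005\right) = \left(35 - 16878\right) \left(37103 + 38005\right) = \left(-16843\right) 75108 = -1265044044$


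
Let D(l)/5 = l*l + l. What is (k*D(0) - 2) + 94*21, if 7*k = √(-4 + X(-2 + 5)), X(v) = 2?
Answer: 1972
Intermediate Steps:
D(l) = 5*l + 5*l² (D(l) = 5*(l*l + l) = 5*(l² + l) = 5*(l + l²) = 5*l + 5*l²)
k = I*√2/7 (k = √(-4 + 2)/7 = √(-2)/7 = (I*√2)/7 = I*√2/7 ≈ 0.20203*I)
(k*D(0) - 2) + 94*21 = ((I*√2/7)*(5*0*(1 + 0)) - 2) + 94*21 = ((I*√2/7)*(5*0*1) - 2) + 1974 = ((I*√2/7)*0 - 2) + 1974 = (0 - 2) + 1974 = -2 + 1974 = 1972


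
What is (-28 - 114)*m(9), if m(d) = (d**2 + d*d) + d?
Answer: -24282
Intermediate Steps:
m(d) = d + 2*d**2 (m(d) = (d**2 + d**2) + d = 2*d**2 + d = d + 2*d**2)
(-28 - 114)*m(9) = (-28 - 114)*(9*(1 + 2*9)) = -1278*(1 + 18) = -1278*19 = -142*171 = -24282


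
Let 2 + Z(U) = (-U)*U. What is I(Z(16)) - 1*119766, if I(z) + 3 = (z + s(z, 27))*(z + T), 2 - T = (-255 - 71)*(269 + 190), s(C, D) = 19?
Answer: -35821111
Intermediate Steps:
T = 149636 (T = 2 - (-255 - 71)*(269 + 190) = 2 - (-326)*459 = 2 - 1*(-149634) = 2 + 149634 = 149636)
Z(U) = -2 - U**2 (Z(U) = -2 + (-U)*U = -2 - U**2)
I(z) = -3 + (19 + z)*(149636 + z) (I(z) = -3 + (z + 19)*(z + 149636) = -3 + (19 + z)*(149636 + z))
I(Z(16)) - 1*119766 = (2843081 + (-2 - 1*16**2)**2 + 149655*(-2 - 1*16**2)) - 1*119766 = (2843081 + (-2 - 1*256)**2 + 149655*(-2 - 1*256)) - 119766 = (2843081 + (-2 - 256)**2 + 149655*(-2 - 256)) - 119766 = (2843081 + (-258)**2 + 149655*(-258)) - 119766 = (2843081 + 66564 - 38610990) - 119766 = -35701345 - 119766 = -35821111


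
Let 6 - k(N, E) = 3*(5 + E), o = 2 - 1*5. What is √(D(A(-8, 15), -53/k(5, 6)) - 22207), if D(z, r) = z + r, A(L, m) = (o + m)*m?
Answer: 2*I*√446007/9 ≈ 148.41*I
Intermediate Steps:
o = -3 (o = 2 - 5 = -3)
k(N, E) = -9 - 3*E (k(N, E) = 6 - 3*(5 + E) = 6 - (15 + 3*E) = 6 + (-15 - 3*E) = -9 - 3*E)
A(L, m) = m*(-3 + m) (A(L, m) = (-3 + m)*m = m*(-3 + m))
D(z, r) = r + z
√(D(A(-8, 15), -53/k(5, 6)) - 22207) = √((-53/(-9 - 3*6) + 15*(-3 + 15)) - 22207) = √((-53/(-9 - 18) + 15*12) - 22207) = √((-53/(-27) + 180) - 22207) = √((-53*(-1/27) + 180) - 22207) = √((53/27 + 180) - 22207) = √(4913/27 - 22207) = √(-594676/27) = 2*I*√446007/9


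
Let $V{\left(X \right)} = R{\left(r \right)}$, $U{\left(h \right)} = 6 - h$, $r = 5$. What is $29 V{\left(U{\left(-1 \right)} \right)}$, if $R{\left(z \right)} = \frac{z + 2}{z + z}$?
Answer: $\frac{203}{10} \approx 20.3$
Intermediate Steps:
$R{\left(z \right)} = \frac{2 + z}{2 z}$
$V{\left(X \right)} = \frac{7}{10}$ ($V{\left(X \right)} = \frac{2 + 5}{2 \cdot 5} = \frac{1}{2} \cdot \frac{1}{5} \cdot 7 = \frac{7}{10}$)
$29 V{\left(U{\left(-1 \right)} \right)} = 29 \cdot \frac{7}{10} = \frac{203}{10}$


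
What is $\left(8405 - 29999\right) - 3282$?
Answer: $-24876$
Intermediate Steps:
$\left(8405 - 29999\right) - 3282 = -21594 - 3282 = -24876$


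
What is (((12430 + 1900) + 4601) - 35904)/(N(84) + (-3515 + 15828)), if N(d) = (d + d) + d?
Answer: -16973/12565 ≈ -1.3508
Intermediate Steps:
N(d) = 3*d (N(d) = 2*d + d = 3*d)
(((12430 + 1900) + 4601) - 35904)/(N(84) + (-3515 + 15828)) = (((12430 + 1900) + 4601) - 35904)/(3*84 + (-3515 + 15828)) = ((14330 + 4601) - 35904)/(252 + 12313) = (18931 - 35904)/12565 = -16973*1/12565 = -16973/12565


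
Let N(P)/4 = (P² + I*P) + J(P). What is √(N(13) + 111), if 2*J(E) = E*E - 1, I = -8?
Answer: √707 ≈ 26.589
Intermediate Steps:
J(E) = -½ + E²/2 (J(E) = (E*E - 1)/2 = (E² - 1)/2 = (-1 + E²)/2 = -½ + E²/2)
N(P) = -2 - 32*P + 6*P² (N(P) = 4*((P² - 8*P) + (-½ + P²/2)) = 4*(-½ - 8*P + 3*P²/2) = -2 - 32*P + 6*P²)
√(N(13) + 111) = √((-2 - 32*13 + 6*13²) + 111) = √((-2 - 416 + 6*169) + 111) = √((-2 - 416 + 1014) + 111) = √(596 + 111) = √707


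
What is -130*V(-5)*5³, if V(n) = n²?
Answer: -406250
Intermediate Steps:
-130*V(-5)*5³ = -130*(-5)²*5³ = -130*25*125 = -3250*125 = -406250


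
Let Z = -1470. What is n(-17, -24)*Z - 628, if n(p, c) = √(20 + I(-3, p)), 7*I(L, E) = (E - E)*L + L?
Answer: -628 - 210*√959 ≈ -7131.2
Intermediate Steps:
I(L, E) = L/7 (I(L, E) = ((E - E)*L + L)/7 = (0*L + L)/7 = (0 + L)/7 = L/7)
n(p, c) = √959/7 (n(p, c) = √(20 + (⅐)*(-3)) = √(20 - 3/7) = √(137/7) = √959/7)
n(-17, -24)*Z - 628 = (√959/7)*(-1470) - 628 = -210*√959 - 628 = -628 - 210*√959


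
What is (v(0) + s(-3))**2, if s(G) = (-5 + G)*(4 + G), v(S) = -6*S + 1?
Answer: 49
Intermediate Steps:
v(S) = 1 - 6*S
(v(0) + s(-3))**2 = ((1 - 6*0) + (-20 + (-3)**2 - 1*(-3)))**2 = ((1 + 0) + (-20 + 9 + 3))**2 = (1 - 8)**2 = (-7)**2 = 49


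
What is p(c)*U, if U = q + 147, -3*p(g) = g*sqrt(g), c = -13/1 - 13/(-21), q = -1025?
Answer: -456560*I*sqrt(1365)/1323 ≈ -12750.0*I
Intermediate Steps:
c = -260/21 (c = -13*1 - 13*(-1/21) = -13 + 13/21 = -260/21 ≈ -12.381)
p(g) = -g**(3/2)/3 (p(g) = -g*sqrt(g)/3 = -g**(3/2)/3)
U = -878 (U = -1025 + 147 = -878)
p(c)*U = -(-520)*I*sqrt(1365)/1323*(-878) = (520*I*sqrt(1365)/1323)*(-878) = -456560*I*sqrt(1365)/1323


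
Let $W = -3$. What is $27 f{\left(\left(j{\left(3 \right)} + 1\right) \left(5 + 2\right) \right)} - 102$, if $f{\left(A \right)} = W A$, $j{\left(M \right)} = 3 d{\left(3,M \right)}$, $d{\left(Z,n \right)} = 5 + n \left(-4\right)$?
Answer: $11238$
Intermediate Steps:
$d{\left(Z,n \right)} = 5 - 4 n$
$j{\left(M \right)} = 15 - 12 M$ ($j{\left(M \right)} = 3 \left(5 - 4 M\right) = 15 - 12 M$)
$f{\left(A \right)} = - 3 A$
$27 f{\left(\left(j{\left(3 \right)} + 1\right) \left(5 + 2\right) \right)} - 102 = 27 \left(- 3 \left(\left(15 - 36\right) + 1\right) \left(5 + 2\right)\right) - 102 = 27 \left(- 3 \left(\left(15 - 36\right) + 1\right) 7\right) - 102 = 27 \left(- 3 \left(-21 + 1\right) 7\right) - 102 = 27 \left(- 3 \left(\left(-20\right) 7\right)\right) - 102 = 27 \left(\left(-3\right) \left(-140\right)\right) - 102 = 27 \cdot 420 - 102 = 11340 - 102 = 11238$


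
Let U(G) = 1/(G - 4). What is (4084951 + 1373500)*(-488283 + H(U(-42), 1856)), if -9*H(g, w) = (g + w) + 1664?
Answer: -122700569155059/46 ≈ -2.6674e+12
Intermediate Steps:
U(G) = 1/(-4 + G)
H(g, w) = -1664/9 - g/9 - w/9 (H(g, w) = -((g + w) + 1664)/9 = -(1664 + g + w)/9 = -1664/9 - g/9 - w/9)
(4084951 + 1373500)*(-488283 + H(U(-42), 1856)) = (4084951 + 1373500)*(-488283 + (-1664/9 - 1/(9*(-4 - 42)) - ⅑*1856)) = 5458451*(-488283 + (-1664/9 - ⅑/(-46) - 1856/9)) = 5458451*(-488283 + (-1664/9 - ⅑*(-1/46) - 1856/9)) = 5458451*(-488283 + (-1664/9 + 1/414 - 1856/9)) = 5458451*(-488283 - 17991/46) = 5458451*(-22479009/46) = -122700569155059/46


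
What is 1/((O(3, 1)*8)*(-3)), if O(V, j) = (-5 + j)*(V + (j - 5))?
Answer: -1/96 ≈ -0.010417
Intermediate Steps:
O(V, j) = (-5 + j)*(-5 + V + j) (O(V, j) = (-5 + j)*(V + (-5 + j)) = (-5 + j)*(-5 + V + j))
1/((O(3, 1)*8)*(-3)) = 1/(((25 + 1**2 - 10*1 - 5*3 + 3*1)*8)*(-3)) = 1/(((25 + 1 - 10 - 15 + 3)*8)*(-3)) = 1/((4*8)*(-3)) = 1/(32*(-3)) = 1/(-96) = -1/96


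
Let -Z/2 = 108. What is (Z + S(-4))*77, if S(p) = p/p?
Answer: -16555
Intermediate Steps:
Z = -216 (Z = -2*108 = -216)
S(p) = 1
(Z + S(-4))*77 = (-216 + 1)*77 = -215*77 = -16555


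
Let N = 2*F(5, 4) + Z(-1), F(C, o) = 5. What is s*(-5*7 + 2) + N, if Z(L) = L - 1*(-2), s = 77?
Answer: -2530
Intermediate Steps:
Z(L) = 2 + L (Z(L) = L + 2 = 2 + L)
N = 11 (N = 2*5 + (2 - 1) = 10 + 1 = 11)
s*(-5*7 + 2) + N = 77*(-5*7 + 2) + 11 = 77*(-35 + 2) + 11 = 77*(-33) + 11 = -2541 + 11 = -2530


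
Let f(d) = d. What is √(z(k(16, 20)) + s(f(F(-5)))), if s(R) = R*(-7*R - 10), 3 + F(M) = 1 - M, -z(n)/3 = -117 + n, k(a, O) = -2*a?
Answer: √354 ≈ 18.815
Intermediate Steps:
z(n) = 351 - 3*n (z(n) = -3*(-117 + n) = 351 - 3*n)
F(M) = -2 - M (F(M) = -3 + (1 - M) = -2 - M)
s(R) = R*(-10 - 7*R)
√(z(k(16, 20)) + s(f(F(-5)))) = √((351 - (-6)*16) - (-2 - 1*(-5))*(10 + 7*(-2 - 1*(-5)))) = √((351 - 3*(-32)) - (-2 + 5)*(10 + 7*(-2 + 5))) = √((351 + 96) - 1*3*(10 + 7*3)) = √(447 - 1*3*(10 + 21)) = √(447 - 1*3*31) = √(447 - 93) = √354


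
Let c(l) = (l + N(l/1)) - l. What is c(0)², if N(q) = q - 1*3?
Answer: 9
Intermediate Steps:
N(q) = -3 + q (N(q) = q - 3 = -3 + q)
c(l) = -3 + l (c(l) = (l + (-3 + l/1)) - l = (l + (-3 + l*1)) - l = (l + (-3 + l)) - l = (-3 + 2*l) - l = -3 + l)
c(0)² = (-3 + 0)² = (-3)² = 9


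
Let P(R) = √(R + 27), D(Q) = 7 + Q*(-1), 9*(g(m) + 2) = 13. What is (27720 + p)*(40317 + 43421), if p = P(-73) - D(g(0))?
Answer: 20885262056/9 + 83738*I*√46 ≈ 2.3206e+9 + 5.6794e+5*I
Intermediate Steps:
g(m) = -5/9 (g(m) = -2 + (⅑)*13 = -2 + 13/9 = -5/9)
D(Q) = 7 - Q
P(R) = √(27 + R)
p = -68/9 + I*√46 (p = √(27 - 73) - (7 - 1*(-5/9)) = √(-46) - (7 + 5/9) = I*√46 - 1*68/9 = I*√46 - 68/9 = -68/9 + I*√46 ≈ -7.5556 + 6.7823*I)
(27720 + p)*(40317 + 43421) = (27720 + (-68/9 + I*√46))*(40317 + 43421) = (249412/9 + I*√46)*83738 = 20885262056/9 + 83738*I*√46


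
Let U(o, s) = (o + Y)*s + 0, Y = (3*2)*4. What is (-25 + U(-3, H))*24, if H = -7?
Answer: -4128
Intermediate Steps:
Y = 24 (Y = 6*4 = 24)
U(o, s) = s*(24 + o) (U(o, s) = (o + 24)*s + 0 = (24 + o)*s + 0 = s*(24 + o) + 0 = s*(24 + o))
(-25 + U(-3, H))*24 = (-25 - 7*(24 - 3))*24 = (-25 - 7*21)*24 = (-25 - 147)*24 = -172*24 = -4128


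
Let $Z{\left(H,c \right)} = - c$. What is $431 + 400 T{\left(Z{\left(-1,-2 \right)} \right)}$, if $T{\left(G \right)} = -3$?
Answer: $-769$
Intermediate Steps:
$431 + 400 T{\left(Z{\left(-1,-2 \right)} \right)} = 431 + 400 \left(-3\right) = 431 - 1200 = -769$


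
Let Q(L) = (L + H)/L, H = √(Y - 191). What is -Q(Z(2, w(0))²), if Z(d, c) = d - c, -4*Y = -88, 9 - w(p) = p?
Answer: -1 - 13*I/49 ≈ -1.0 - 0.26531*I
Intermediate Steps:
w(p) = 9 - p
Y = 22 (Y = -¼*(-88) = 22)
H = 13*I (H = √(22 - 191) = √(-169) = 13*I ≈ 13.0*I)
Q(L) = (L + 13*I)/L
-Q(Z(2, w(0))²) = -((2 - (9 - 1*0))² + 13*I)/((2 - (9 - 1*0))²) = -((2 - (9 + 0))² + 13*I)/((2 - (9 + 0))²) = -((2 - 1*9)² + 13*I)/((2 - 1*9)²) = -((2 - 9)² + 13*I)/((2 - 9)²) = -((-7)² + 13*I)/((-7)²) = -(49 + 13*I)/49 = -(1 + 13*I/49) = -1 - 13*I/49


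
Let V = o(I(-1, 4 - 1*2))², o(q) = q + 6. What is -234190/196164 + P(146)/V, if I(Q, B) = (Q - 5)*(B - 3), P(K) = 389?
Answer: 1182901/784656 ≈ 1.5075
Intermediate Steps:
I(Q, B) = (-5 + Q)*(-3 + B)
o(q) = 6 + q
V = 144 (V = (6 + (15 - 5*(4 - 1*2) - 3*(-1) + (4 - 1*2)*(-1)))² = (6 + (15 - 5*(4 - 2) + 3 + (4 - 2)*(-1)))² = (6 + (15 - 5*2 + 3 + 2*(-1)))² = (6 + (15 - 10 + 3 - 2))² = (6 + 6)² = 12² = 144)
-234190/196164 + P(146)/V = -234190/196164 + 389/144 = -234190*1/196164 + 389*(1/144) = -117095/98082 + 389/144 = 1182901/784656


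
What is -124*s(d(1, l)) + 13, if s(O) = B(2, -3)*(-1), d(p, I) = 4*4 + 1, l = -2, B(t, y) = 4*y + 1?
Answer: -1351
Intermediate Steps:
B(t, y) = 1 + 4*y
d(p, I) = 17 (d(p, I) = 16 + 1 = 17)
s(O) = 11 (s(O) = (1 + 4*(-3))*(-1) = (1 - 12)*(-1) = -11*(-1) = 11)
-124*s(d(1, l)) + 13 = -124*11 + 13 = -1364 + 13 = -1351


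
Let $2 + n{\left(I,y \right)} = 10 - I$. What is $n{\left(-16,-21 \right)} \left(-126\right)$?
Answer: $-3024$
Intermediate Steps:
$n{\left(I,y \right)} = 8 - I$ ($n{\left(I,y \right)} = -2 - \left(-10 + I\right) = 8 - I$)
$n{\left(-16,-21 \right)} \left(-126\right) = \left(8 - -16\right) \left(-126\right) = \left(8 + 16\right) \left(-126\right) = 24 \left(-126\right) = -3024$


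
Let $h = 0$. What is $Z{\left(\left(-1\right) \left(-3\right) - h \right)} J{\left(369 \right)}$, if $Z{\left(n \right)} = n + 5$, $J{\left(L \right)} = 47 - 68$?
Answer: $-168$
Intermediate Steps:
$J{\left(L \right)} = -21$
$Z{\left(n \right)} = 5 + n$
$Z{\left(\left(-1\right) \left(-3\right) - h \right)} J{\left(369 \right)} = \left(5 - -3\right) \left(-21\right) = \left(5 + \left(3 + 0\right)\right) \left(-21\right) = \left(5 + 3\right) \left(-21\right) = 8 \left(-21\right) = -168$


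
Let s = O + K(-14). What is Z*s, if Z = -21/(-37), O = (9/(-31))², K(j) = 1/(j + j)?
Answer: 3921/142228 ≈ 0.027568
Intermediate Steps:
K(j) = 1/(2*j)
O = 81/961 (O = (9*(-1/31))² = (-9/31)² = 81/961 ≈ 0.084287)
Z = 21/37 (Z = -21*(-1/37) = 21/37 ≈ 0.56757)
s = 1307/26908 (s = 81/961 + (½)/(-14) = 81/961 + (½)*(-1/14) = 81/961 - 1/28 = 1307/26908 ≈ 0.048573)
Z*s = (21/37)*(1307/26908) = 3921/142228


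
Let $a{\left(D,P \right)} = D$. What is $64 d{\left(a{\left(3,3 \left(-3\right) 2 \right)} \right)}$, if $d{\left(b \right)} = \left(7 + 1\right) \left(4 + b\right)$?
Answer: $3584$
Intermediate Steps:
$d{\left(b \right)} = 32 + 8 b$ ($d{\left(b \right)} = 8 \left(4 + b\right) = 32 + 8 b$)
$64 d{\left(a{\left(3,3 \left(-3\right) 2 \right)} \right)} = 64 \left(32 + 8 \cdot 3\right) = 64 \left(32 + 24\right) = 64 \cdot 56 = 3584$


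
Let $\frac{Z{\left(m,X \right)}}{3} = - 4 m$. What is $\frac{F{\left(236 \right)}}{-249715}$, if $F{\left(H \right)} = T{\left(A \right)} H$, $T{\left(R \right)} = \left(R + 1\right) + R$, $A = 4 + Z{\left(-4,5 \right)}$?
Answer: $- \frac{4956}{49943} \approx -0.099233$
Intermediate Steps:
$Z{\left(m,X \right)} = - 12 m$ ($Z{\left(m,X \right)} = 3 \left(- 4 m\right) = - 12 m$)
$A = 52$ ($A = 4 - -48 = 4 + 48 = 52$)
$T{\left(R \right)} = 1 + 2 R$ ($T{\left(R \right)} = \left(1 + R\right) + R = 1 + 2 R$)
$F{\left(H \right)} = 105 H$ ($F{\left(H \right)} = \left(1 + 2 \cdot 52\right) H = \left(1 + 104\right) H = 105 H$)
$\frac{F{\left(236 \right)}}{-249715} = \frac{105 \cdot 236}{-249715} = 24780 \left(- \frac{1}{249715}\right) = - \frac{4956}{49943}$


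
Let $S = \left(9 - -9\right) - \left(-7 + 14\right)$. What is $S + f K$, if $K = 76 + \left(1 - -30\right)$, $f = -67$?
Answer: $-7158$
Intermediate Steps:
$S = 11$ ($S = \left(9 + 9\right) - 7 = 18 - 7 = 11$)
$K = 107$ ($K = 76 + \left(1 + 30\right) = 76 + 31 = 107$)
$S + f K = 11 - 7169 = -7158$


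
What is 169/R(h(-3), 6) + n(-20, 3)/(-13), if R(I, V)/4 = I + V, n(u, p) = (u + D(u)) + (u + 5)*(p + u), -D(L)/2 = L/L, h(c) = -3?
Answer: -599/156 ≈ -3.8397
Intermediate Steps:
D(L) = -2 (D(L) = -2*L/L = -2*1 = -2)
n(u, p) = -2 + u + (5 + u)*(p + u) (n(u, p) = (u - 2) + (u + 5)*(p + u) = (-2 + u) + (5 + u)*(p + u) = -2 + u + (5 + u)*(p + u))
R(I, V) = 4*I + 4*V (R(I, V) = 4*(I + V) = 4*I + 4*V)
169/R(h(-3), 6) + n(-20, 3)/(-13) = 169/(4*(-3) + 4*6) + (-2 + (-20)² + 5*3 + 6*(-20) + 3*(-20))/(-13) = 169/(-12 + 24) + (-2 + 400 + 15 - 120 - 60)*(-1/13) = 169/12 + 233*(-1/13) = 169*(1/12) - 233/13 = 169/12 - 233/13 = -599/156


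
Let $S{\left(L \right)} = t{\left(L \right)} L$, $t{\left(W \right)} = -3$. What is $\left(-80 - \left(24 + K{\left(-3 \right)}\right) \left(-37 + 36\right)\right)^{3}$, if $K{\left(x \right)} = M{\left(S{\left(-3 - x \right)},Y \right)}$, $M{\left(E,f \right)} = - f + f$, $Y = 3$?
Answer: $-175616$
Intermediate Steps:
$S{\left(L \right)} = - 3 L$
$M{\left(E,f \right)} = 0$
$K{\left(x \right)} = 0$
$\left(-80 - \left(24 + K{\left(-3 \right)}\right) \left(-37 + 36\right)\right)^{3} = \left(-80 - \left(24 + 0\right) \left(-37 + 36\right)\right)^{3} = \left(-80 - 24 \left(-1\right)\right)^{3} = \left(-80 - -24\right)^{3} = \left(-80 + 24\right)^{3} = \left(-56\right)^{3} = -175616$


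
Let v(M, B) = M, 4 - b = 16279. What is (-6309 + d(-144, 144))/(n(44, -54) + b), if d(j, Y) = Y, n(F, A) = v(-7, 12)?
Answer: 6165/16282 ≈ 0.37864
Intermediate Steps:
b = -16275 (b = 4 - 1*16279 = 4 - 16279 = -16275)
n(F, A) = -7
(-6309 + d(-144, 144))/(n(44, -54) + b) = (-6309 + 144)/(-7 - 16275) = -6165/(-16282) = -6165*(-1/16282) = 6165/16282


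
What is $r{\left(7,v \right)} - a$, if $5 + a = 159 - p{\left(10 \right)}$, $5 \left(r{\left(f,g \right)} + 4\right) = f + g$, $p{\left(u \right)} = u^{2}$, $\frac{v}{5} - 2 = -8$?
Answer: $- \frac{313}{5} \approx -62.6$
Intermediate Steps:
$v = -30$ ($v = 10 + 5 \left(-8\right) = 10 - 40 = -30$)
$r{\left(f,g \right)} = -4 + \frac{f}{5} + \frac{g}{5}$ ($r{\left(f,g \right)} = -4 + \frac{f + g}{5} = -4 + \left(\frac{f}{5} + \frac{g}{5}\right) = -4 + \frac{f}{5} + \frac{g}{5}$)
$a = 54$ ($a = -5 + \left(159 - 10^{2}\right) = -5 + \left(159 - 100\right) = -5 + 59 = 54$)
$r{\left(7,v \right)} - a = \left(-4 + \frac{1}{5} \cdot 7 + \frac{1}{5} \left(-30\right)\right) - 54 = \left(-4 + \frac{7}{5} - 6\right) - 54 = - \frac{43}{5} - 54 = - \frac{313}{5}$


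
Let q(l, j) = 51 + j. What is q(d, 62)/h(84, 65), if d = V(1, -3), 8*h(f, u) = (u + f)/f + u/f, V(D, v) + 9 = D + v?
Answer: 37968/107 ≈ 354.84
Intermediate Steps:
V(D, v) = -9 + D + v (V(D, v) = -9 + (D + v) = -9 + D + v)
h(f, u) = u/(8*f) + (f + u)/(8*f) (h(f, u) = ((u + f)/f + u/f)/8 = ((f + u)/f + u/f)/8 = (u/f + (f + u)/f)/8 = u/(8*f) + (f + u)/(8*f))
d = -11 (d = -9 + 1 - 3 = -11)
q(d, 62)/h(84, 65) = (51 + 62)/(((1/8)*(84 + 2*65)/84)) = 113/(((1/8)*(1/84)*(84 + 130))) = 113/(((1/8)*(1/84)*214)) = 113/(107/336) = 113*(336/107) = 37968/107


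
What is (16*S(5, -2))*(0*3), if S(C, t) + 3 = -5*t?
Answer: 0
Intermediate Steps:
S(C, t) = -3 - 5*t
(16*S(5, -2))*(0*3) = (16*(-3 - 5*(-2)))*(0*3) = (16*(-3 + 10))*0 = (16*7)*0 = 112*0 = 0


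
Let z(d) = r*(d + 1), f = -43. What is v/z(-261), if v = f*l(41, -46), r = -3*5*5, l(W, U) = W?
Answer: -1763/19500 ≈ -0.090410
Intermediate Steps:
r = -75 (r = -15*5 = -75)
z(d) = -75 - 75*d (z(d) = -75*(d + 1) = -75*(1 + d) = -75 - 75*d)
v = -1763 (v = -43*41 = -1763)
v/z(-261) = -1763/(-75 - 75*(-261)) = -1763/(-75 + 19575) = -1763/19500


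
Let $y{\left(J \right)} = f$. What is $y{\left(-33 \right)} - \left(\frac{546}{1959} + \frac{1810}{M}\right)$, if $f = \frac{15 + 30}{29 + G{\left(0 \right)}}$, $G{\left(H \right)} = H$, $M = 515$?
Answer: $- \frac{4372173}{1950511} \approx -2.2416$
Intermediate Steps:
$f = \frac{45}{29}$ ($f = \frac{15 + 30}{29 + 0} = \frac{45}{29} \approx 1.5517$)
$y{\left(J \right)} = \frac{45}{29}$
$y{\left(-33 \right)} - \left(\frac{546}{1959} + \frac{1810}{M}\right) = \frac{45}{29} - \left(\frac{546}{1959} + \frac{1810}{515}\right) = \frac{45}{29} - \left(546 \cdot \frac{1}{1959} + 1810 \cdot \frac{1}{515}\right) = \frac{45}{29} - \left(\frac{182}{653} + \frac{362}{103}\right) = \frac{45}{29} - \frac{255132}{67259} = - \frac{4372173}{1950511}$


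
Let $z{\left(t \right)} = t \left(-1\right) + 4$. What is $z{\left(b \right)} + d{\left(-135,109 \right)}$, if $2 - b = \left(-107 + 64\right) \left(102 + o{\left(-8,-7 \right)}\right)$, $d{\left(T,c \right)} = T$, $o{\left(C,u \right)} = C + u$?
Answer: $-3874$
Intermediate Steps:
$b = 3743$ ($b = 2 - \left(-107 + 64\right) \left(102 - 15\right) = 2 - - 43 \left(102 - 15\right) = 2 - \left(-43\right) 87 = 2 - -3741 = 2 + 3741 = 3743$)
$z{\left(t \right)} = 4 - t$ ($z{\left(t \right)} = - t + 4 = 4 - t$)
$z{\left(b \right)} + d{\left(-135,109 \right)} = \left(4 - 3743\right) - 135 = -3739 - 135 = -3874$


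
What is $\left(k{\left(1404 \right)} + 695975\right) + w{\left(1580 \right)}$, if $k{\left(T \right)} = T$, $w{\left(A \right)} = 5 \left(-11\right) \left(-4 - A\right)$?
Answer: $784499$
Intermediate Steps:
$w{\left(A \right)} = 220 + 55 A$ ($w{\left(A \right)} = - 55 \left(-4 - A\right) = 220 + 55 A$)
$\left(k{\left(1404 \right)} + 695975\right) + w{\left(1580 \right)} = \left(1404 + 695975\right) + \left(220 + 55 \cdot 1580\right) = 697379 + \left(220 + 86900\right) = 697379 + 87120 = 784499$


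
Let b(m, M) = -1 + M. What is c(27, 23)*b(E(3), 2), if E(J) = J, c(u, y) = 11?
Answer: 11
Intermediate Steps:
c(27, 23)*b(E(3), 2) = 11*(-1 + 2) = 11*1 = 11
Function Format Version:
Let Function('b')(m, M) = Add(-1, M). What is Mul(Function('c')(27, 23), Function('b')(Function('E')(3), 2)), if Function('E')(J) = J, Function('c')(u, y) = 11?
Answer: 11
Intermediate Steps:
Mul(Function('c')(27, 23), Function('b')(Function('E')(3), 2)) = Mul(11, Add(-1, 2)) = Mul(11, 1) = 11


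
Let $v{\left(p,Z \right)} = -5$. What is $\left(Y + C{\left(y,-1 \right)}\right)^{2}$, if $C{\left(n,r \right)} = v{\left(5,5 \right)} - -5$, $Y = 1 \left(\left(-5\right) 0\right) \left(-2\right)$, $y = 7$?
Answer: $0$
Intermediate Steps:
$Y = 0$ ($Y = 1 \cdot 0 \left(-2\right) = 0 \left(-2\right) = 0$)
$C{\left(n,r \right)} = 0$ ($C{\left(n,r \right)} = -5 - -5 = -5 + 5 = 0$)
$\left(Y + C{\left(y,-1 \right)}\right)^{2} = \left(0 + 0\right)^{2} = 0^{2} = 0$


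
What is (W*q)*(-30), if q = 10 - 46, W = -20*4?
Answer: -86400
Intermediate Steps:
W = -80
q = -36
(W*q)*(-30) = -80*(-36)*(-30) = 2880*(-30) = -86400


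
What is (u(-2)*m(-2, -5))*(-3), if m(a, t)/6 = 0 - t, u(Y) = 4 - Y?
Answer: -540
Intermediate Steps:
m(a, t) = -6*t (m(a, t) = 6*(0 - t) = 6*(-t) = -6*t)
(u(-2)*m(-2, -5))*(-3) = ((4 - 1*(-2))*(-6*(-5)))*(-3) = ((4 + 2)*30)*(-3) = (6*30)*(-3) = 180*(-3) = -540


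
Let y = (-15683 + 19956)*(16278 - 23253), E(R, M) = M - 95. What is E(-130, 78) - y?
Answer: 29804158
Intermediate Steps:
E(R, M) = -95 + M
y = -29804175 (y = 4273*(-6975) = -29804175)
E(-130, 78) - y = (-95 + 78) - 1*(-29804175) = -17 + 29804175 = 29804158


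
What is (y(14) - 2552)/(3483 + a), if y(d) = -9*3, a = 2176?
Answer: -2579/5659 ≈ -0.45573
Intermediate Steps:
y(d) = -27
(y(14) - 2552)/(3483 + a) = (-27 - 2552)/(3483 + 2176) = -2579/5659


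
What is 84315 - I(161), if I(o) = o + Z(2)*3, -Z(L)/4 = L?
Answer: 84178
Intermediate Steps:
Z(L) = -4*L
I(o) = -24 + o (I(o) = o - 4*2*3 = o - 8*3 = o - 24 = -24 + o)
84315 - I(161) = 84315 - (-24 + 161) = 84315 - 1*137 = 84315 - 137 = 84178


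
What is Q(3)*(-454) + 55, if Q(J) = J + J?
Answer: -2669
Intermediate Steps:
Q(J) = 2*J
Q(3)*(-454) + 55 = (2*3)*(-454) + 55 = 6*(-454) + 55 = -2724 + 55 = -2669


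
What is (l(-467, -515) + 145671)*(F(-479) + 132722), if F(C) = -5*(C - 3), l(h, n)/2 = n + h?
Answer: 19419414324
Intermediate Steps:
l(h, n) = 2*h + 2*n (l(h, n) = 2*(n + h) = 2*(h + n) = 2*h + 2*n)
F(C) = 15 - 5*C (F(C) = -5*(-3 + C) = 15 - 5*C)
(l(-467, -515) + 145671)*(F(-479) + 132722) = ((2*(-467) + 2*(-515)) + 145671)*((15 - 5*(-479)) + 132722) = ((-934 - 1030) + 145671)*((15 + 2395) + 132722) = (-1964 + 145671)*(2410 + 132722) = 143707*135132 = 19419414324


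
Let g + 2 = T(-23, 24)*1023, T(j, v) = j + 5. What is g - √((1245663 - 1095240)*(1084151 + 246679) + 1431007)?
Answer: -18416 - √200188872097 ≈ -4.6584e+5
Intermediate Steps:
T(j, v) = 5 + j
g = -18416 (g = -2 + (5 - 23)*1023 = -2 - 18*1023 = -2 - 18414 = -18416)
g - √((1245663 - 1095240)*(1084151 + 246679) + 1431007) = -18416 - √((1245663 - 1095240)*(1084151 + 246679) + 1431007) = -18416 - √(150423*1330830 + 1431007) = -18416 - √(200187441090 + 1431007) = -18416 - √200188872097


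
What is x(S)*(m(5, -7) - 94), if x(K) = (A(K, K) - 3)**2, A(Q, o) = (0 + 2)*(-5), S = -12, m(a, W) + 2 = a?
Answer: -15379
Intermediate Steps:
m(a, W) = -2 + a
A(Q, o) = -10 (A(Q, o) = 2*(-5) = -10)
x(K) = 169 (x(K) = (-10 - 3)**2 = (-13)**2 = 169)
x(S)*(m(5, -7) - 94) = 169*((-2 + 5) - 94) = 169*(3 - 94) = 169*(-91) = -15379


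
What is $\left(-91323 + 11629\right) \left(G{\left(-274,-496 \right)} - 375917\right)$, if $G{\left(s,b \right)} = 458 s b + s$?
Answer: $-4930495720654$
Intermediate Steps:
$G{\left(s,b \right)} = s + 458 b s$ ($G{\left(s,b \right)} = 458 b s + s = s + 458 b s$)
$\left(-91323 + 11629\right) \left(G{\left(-274,-496 \right)} - 375917\right) = \left(-91323 + 11629\right) \left(- 274 \left(1 + 458 \left(-496\right)\right) - 375917\right) = - 79694 \left(- 274 \left(1 - 227168\right) - 375917\right) = - 79694 \left(\left(-274\right) \left(-227167\right) - 375917\right) = - 79694 \left(62243758 - 375917\right) = \left(-79694\right) 61867841 = -4930495720654$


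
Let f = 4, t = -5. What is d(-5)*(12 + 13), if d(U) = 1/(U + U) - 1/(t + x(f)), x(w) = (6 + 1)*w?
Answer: -165/46 ≈ -3.5870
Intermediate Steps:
x(w) = 7*w
d(U) = -1/23 + 1/(2*U) (d(U) = 1/(U + U) - 1/(-5 + 7*4) = 1/(2*U) - 1/(-5 + 28) = 1/(2*U) - 1/23 = -1/23 + 1/(2*U))
d(-5)*(12 + 13) = ((1/46)*(23 - 2*(-5))/(-5))*(12 + 13) = ((1/46)*(-⅕)*(23 + 10))*25 = ((1/46)*(-⅕)*33)*25 = -33/230*25 = -165/46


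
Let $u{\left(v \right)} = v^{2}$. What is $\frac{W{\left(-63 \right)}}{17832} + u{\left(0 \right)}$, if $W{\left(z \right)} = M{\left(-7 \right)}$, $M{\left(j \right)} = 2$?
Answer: $\frac{1}{8916} \approx 0.00011216$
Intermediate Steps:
$W{\left(z \right)} = 2$
$\frac{W{\left(-63 \right)}}{17832} + u{\left(0 \right)} = \frac{2}{17832} + 0^{2} = 2 \cdot \frac{1}{17832} + 0 = \frac{1}{8916} + 0 = \frac{1}{8916}$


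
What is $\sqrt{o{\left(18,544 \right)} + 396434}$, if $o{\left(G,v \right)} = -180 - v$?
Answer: $\sqrt{395710} \approx 629.05$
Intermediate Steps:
$\sqrt{o{\left(18,544 \right)} + 396434} = \sqrt{\left(-180 - 544\right) + 396434} = \sqrt{-724 + 396434} = \sqrt{395710}$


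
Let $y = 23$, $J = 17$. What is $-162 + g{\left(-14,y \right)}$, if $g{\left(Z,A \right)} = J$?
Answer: $-145$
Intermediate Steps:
$g{\left(Z,A \right)} = 17$
$-162 + g{\left(-14,y \right)} = -162 + 17 = -145$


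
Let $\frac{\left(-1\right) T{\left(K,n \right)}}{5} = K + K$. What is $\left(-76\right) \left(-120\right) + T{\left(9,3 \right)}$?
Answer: $9030$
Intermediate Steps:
$T{\left(K,n \right)} = - 10 K$ ($T{\left(K,n \right)} = - 5 \left(K + K\right) = - 5 \cdot 2 K = - 10 K$)
$\left(-76\right) \left(-120\right) + T{\left(9,3 \right)} = \left(-76\right) \left(-120\right) - 90 = 9120 - 90 = 9030$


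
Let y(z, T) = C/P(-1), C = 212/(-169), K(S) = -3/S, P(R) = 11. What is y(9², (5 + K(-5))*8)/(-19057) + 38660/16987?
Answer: 1369609990824/601797820481 ≈ 2.2759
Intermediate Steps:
C = -212/169 (C = 212*(-1/169) = -212/169 ≈ -1.2544)
y(z, T) = -212/1859 (y(z, T) = -212/169/11 = -212/169*1/11 = -212/1859)
y(9², (5 + K(-5))*8)/(-19057) + 38660/16987 = -212/1859/(-19057) + 38660/16987 = -212/1859*(-1/19057) + 38660*(1/16987) = 212/35426963 + 38660/16987 = 1369609990824/601797820481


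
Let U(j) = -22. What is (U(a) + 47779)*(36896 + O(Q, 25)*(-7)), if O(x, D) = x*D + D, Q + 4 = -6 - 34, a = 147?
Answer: 2121413697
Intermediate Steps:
Q = -44 (Q = -4 + (-6 - 34) = -4 - 40 = -44)
O(x, D) = D + D*x (O(x, D) = D*x + D = D + D*x)
(U(a) + 47779)*(36896 + O(Q, 25)*(-7)) = (-22 + 47779)*(36896 + (25*(1 - 44))*(-7)) = 47757*(36896 + (25*(-43))*(-7)) = 47757*(36896 - 1075*(-7)) = 47757*(36896 + 7525) = 47757*44421 = 2121413697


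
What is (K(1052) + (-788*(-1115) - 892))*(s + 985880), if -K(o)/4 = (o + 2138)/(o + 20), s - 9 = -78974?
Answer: 106665861812655/134 ≈ 7.9601e+11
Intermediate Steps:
s = -78965 (s = 9 - 78974 = -78965)
K(o) = -4*(2138 + o)/(20 + o) (K(o) = -4*(o + 2138)/(o + 20) = -4*(2138 + o)/(20 + o))
(K(1052) + (-788*(-1115) - 892))*(s + 985880) = (4*(-2138 - 1*1052)/(20 + 1052) + (-788*(-1115) - 892))*(-78965 + 985880) = (4*(-2138 - 1052)/1072 + (878620 - 892))*906915 = (4*(1/1072)*(-3190) + 877728)*906915 = (-1595/134 + 877728)*906915 = (117613957/134)*906915 = 106665861812655/134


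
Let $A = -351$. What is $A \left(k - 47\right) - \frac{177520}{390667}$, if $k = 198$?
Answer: $- \frac{20705919187}{390667} \approx -53001.0$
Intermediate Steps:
$A \left(k - 47\right) - \frac{177520}{390667} = - 351 \left(198 - 47\right) - \frac{177520}{390667} = \left(-351\right) 151 - \frac{177520}{390667} = -53001 - \frac{177520}{390667} = - \frac{20705919187}{390667}$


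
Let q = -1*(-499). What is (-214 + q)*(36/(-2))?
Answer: -5130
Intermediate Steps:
q = 499
(-214 + q)*(36/(-2)) = (-214 + 499)*(36/(-2)) = 285*(36*(-½)) = 285*(-18) = -5130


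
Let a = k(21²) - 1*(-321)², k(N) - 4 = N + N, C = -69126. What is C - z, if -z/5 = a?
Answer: -579901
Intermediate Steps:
k(N) = 4 + 2*N (k(N) = 4 + (N + N) = 4 + 2*N)
a = -102155 (a = (4 + 2*21²) - 1*(-321)² = (4 + 2*441) - 1*103041 = (4 + 882) - 103041 = 886 - 103041 = -102155)
z = 510775 (z = -5*(-102155) = 510775)
C - z = -69126 - 1*510775 = -69126 - 510775 = -579901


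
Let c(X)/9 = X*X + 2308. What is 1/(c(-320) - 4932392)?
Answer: -1/3990020 ≈ -2.5063e-7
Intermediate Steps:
c(X) = 20772 + 9*X² (c(X) = 9*(X*X + 2308) = 9*(X² + 2308) = 9*(2308 + X²) = 20772 + 9*X²)
1/(c(-320) - 4932392) = 1/((20772 + 9*(-320)²) - 4932392) = 1/((20772 + 9*102400) - 4932392) = 1/((20772 + 921600) - 4932392) = 1/(942372 - 4932392) = 1/(-3990020) = -1/3990020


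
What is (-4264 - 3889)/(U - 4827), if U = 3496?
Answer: 8153/1331 ≈ 6.1255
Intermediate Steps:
(-4264 - 3889)/(U - 4827) = (-4264 - 3889)/(3496 - 4827) = -8153/(-1331) = -8153*(-1/1331) = 8153/1331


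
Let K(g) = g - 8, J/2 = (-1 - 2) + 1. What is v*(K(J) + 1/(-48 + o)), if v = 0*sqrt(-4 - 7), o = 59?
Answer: 0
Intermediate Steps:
J = -4 (J = 2*((-1 - 2) + 1) = 2*(-3 + 1) = 2*(-2) = -4)
K(g) = -8 + g
v = 0 (v = 0*sqrt(-11) = 0*(I*sqrt(11)) = 0)
v*(K(J) + 1/(-48 + o)) = 0*((-8 - 4) + 1/(-48 + 59)) = 0*(-12 + 1/11) = 0*(-131/11) = 0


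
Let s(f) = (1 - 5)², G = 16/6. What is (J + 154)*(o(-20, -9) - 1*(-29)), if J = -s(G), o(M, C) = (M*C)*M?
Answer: -492798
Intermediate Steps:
G = 8/3 (G = 16*(⅙) = 8/3 ≈ 2.6667)
s(f) = 16 (s(f) = (-4)² = 16)
o(M, C) = C*M² (o(M, C) = (C*M)*M = C*M²)
J = -16 (J = -1*16 = -16)
(J + 154)*(o(-20, -9) - 1*(-29)) = (-16 + 154)*(-9*(-20)² - 1*(-29)) = 138*(-9*400 + 29) = 138*(-3600 + 29) = 138*(-3571) = -492798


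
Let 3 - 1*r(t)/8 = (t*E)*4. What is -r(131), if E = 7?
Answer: 29320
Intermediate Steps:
r(t) = 24 - 224*t (r(t) = 24 - 8*t*7*4 = 24 - 8*7*t*4 = 24 - 224*t)
-r(131) = -(24 - 224*131) = -(24 - 29344) = -1*(-29320) = 29320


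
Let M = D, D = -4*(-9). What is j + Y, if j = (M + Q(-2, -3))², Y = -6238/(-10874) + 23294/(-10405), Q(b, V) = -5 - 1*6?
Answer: 35263294342/56571985 ≈ 623.33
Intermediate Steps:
D = 36
Q(b, V) = -11 (Q(b, V) = -5 - 6 = -11)
M = 36
Y = -94196283/56571985 (Y = -6238*(-1/10874) + 23294*(-1/10405) = 3119/5437 - 23294/10405 = -94196283/56571985 ≈ -1.6651)
j = 625 (j = (36 - 11)² = 25² = 625)
j + Y = 625 - 94196283/56571985 = 35263294342/56571985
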